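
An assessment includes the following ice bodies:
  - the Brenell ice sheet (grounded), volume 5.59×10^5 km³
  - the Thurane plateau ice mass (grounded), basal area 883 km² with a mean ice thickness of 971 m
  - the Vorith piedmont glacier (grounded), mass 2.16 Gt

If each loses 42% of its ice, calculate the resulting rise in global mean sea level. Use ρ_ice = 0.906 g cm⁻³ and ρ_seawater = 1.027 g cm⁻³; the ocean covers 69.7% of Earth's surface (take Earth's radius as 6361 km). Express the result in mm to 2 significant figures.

Brenell: 0.42 × 5.59×10^5 km³ × (906/1027) = 2.071×10^5 km³ of water.
Thurane: ice volume = 883 km² × 971 m = 857.4 km³; 0.42 × 857.4 × (906/1027) = 317.7 km³ of water.
Vorith: 0.42 × 2.16 Gt = 9.072×10^11 kg; dividing by ρ_w = 1.027 g cm⁻³ = 1027 kg m⁻³ gives 8.833×10^8 m³ of water.
Total added water ≈ 2.074×10^14 m³ over 3.54×10^14 m² → Δh = 0.585 m = 590 mm.

≈ 590 mm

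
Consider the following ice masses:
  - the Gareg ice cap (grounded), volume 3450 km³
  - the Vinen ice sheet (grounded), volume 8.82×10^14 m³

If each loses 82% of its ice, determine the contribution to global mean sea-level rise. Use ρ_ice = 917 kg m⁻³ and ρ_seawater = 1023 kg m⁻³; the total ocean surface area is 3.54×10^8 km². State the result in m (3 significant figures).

≈ 1.84 m

Gareg: 0.82 × 3450 km³ × (917/1023) = 2536 km³ of water.
Vinen: 0.82 × 8.82×10^14 m³ × (917/1023) = 6.483×10^14 m³ of water.
Total added water ≈ 6.508×10^14 m³ over 3.54×10^14 m² → Δh = 1.84 m.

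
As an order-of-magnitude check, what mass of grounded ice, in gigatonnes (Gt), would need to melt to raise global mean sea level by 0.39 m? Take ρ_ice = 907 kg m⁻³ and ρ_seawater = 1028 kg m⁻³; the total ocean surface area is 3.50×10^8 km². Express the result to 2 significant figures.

≈ 1.4×10^5 Gt

Required water volume = Δh × A = 0.39 m × 3.50×10^14 m² = 1.365×10^14 m³.
ρ_w = 1028 kg m⁻³, so the mass of water = 1.365×10^14 m³ × 1028 kg m⁻³ = 1.403×10^17 kg = 1.4×10^5 Gt (and the same mass of ice, by conservation).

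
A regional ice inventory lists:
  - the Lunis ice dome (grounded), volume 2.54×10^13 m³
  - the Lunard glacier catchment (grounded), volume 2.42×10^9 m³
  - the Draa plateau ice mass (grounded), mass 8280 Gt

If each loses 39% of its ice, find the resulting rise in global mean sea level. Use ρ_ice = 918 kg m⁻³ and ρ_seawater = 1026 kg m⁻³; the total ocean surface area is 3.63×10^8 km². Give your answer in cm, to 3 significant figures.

≈ 3.31 cm

Lunis: 0.39 × 2.54×10^13 m³ × (918/1026) = 8.863×10^12 m³ of water.
Lunard: 0.39 × 2.42×10^9 m³ × (918/1026) = 8.445×10^8 m³ of water.
Draa: 0.39 × 8280 Gt = 3.229×10^15 kg; dividing by ρ_w = 1026 kg m⁻³ gives 3.147×10^12 m³ of water.
Total added water ≈ 1.201×10^13 m³ over 3.63×10^14 m² → Δh = 0.0331 m = 3.31 cm.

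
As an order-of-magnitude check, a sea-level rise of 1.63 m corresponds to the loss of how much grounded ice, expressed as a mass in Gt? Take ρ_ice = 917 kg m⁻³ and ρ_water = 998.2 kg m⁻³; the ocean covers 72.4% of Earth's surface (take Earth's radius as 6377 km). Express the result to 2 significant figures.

≈ 6.0×10^5 Gt

Required water volume = Δh × A = 1.63 m × 3.70×10^14 m² = 6.031×10^14 m³.
ρ_w = 998.2 kg m⁻³, so the mass of water = 6.031×10^14 m³ × 998.2 kg m⁻³ = 6.020×10^17 kg = 6.0×10^5 Gt (and the same mass of ice, by conservation).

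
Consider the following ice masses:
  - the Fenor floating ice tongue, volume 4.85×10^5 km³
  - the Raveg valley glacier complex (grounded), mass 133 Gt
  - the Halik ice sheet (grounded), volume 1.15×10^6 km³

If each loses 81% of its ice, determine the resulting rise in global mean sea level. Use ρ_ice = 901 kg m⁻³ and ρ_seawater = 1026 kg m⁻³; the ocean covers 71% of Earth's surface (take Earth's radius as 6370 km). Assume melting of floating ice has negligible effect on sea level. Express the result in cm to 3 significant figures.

≈ 226 cm

The Fenor floating ice tongue is floating and already displaces its own weight of water, so its melt adds essentially nothing to sea level.
Raveg: 0.81 × 133 Gt = 1.077×10^14 kg; dividing by ρ_w = 1026 kg m⁻³ gives 1.050×10^11 m³ of water.
Halik: 0.81 × 1.15×10^6 km³ × (901/1026) = 8.180×10^5 km³ of water.
Total added water ≈ 8.181×10^14 m³ over 3.62×10^14 m² → Δh = 2.26 m = 226 cm.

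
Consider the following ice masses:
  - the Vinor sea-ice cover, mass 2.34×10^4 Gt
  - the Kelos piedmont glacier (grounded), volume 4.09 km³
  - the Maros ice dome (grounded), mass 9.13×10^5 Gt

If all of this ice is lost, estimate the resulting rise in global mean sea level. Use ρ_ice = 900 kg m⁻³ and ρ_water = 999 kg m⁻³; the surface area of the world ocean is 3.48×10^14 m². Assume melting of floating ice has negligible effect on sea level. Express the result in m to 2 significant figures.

≈ 2.6 m

The Vinor sea-ice cover is floating and already displaces its own weight of water, so its melt adds essentially nothing to sea level.
Kelos: 4.09 km³ × (900/999) = 3.685 km³ of water.
Maros: 9.13×10^5 Gt = 9.130×10^17 kg; dividing by ρ_w = 999 kg m⁻³ gives 9.139×10^14 m³ of water.
Total added water ≈ 9.139×10^14 m³ over 3.48×10^14 m² → Δh = 2.63 m.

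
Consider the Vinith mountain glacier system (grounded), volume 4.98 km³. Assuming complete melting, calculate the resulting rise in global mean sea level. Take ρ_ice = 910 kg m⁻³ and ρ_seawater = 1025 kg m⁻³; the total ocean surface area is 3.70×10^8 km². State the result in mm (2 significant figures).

Vinith: 4.98 km³ × (910/1025) = 4.421 km³ of water.
Spread over 3.70×10^14 m² of ocean, Δh = 4.421×10^9 / 3.70×10^14 = 1.19×10^-5 m = 0.012 mm.

≈ 0.012 mm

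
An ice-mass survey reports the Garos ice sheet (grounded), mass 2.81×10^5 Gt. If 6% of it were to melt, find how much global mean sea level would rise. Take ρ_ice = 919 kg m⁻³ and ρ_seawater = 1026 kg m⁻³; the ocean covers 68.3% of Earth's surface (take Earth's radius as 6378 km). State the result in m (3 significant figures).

≈ 0.0471 m

Garos: 0.06 × 2.81×10^5 Gt = 1.686×10^16 kg; dividing by ρ_w = 1026 kg m⁻³ gives 1.643×10^13 m³ of water.
Spread over 3.49×10^14 m² of ocean, Δh = 1.643×10^13 / 3.49×10^14 = 0.0471 m.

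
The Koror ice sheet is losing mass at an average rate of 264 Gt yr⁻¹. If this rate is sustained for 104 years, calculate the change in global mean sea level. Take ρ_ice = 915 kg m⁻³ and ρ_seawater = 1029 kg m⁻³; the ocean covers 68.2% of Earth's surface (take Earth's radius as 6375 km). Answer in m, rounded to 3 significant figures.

Total mass lost = 264 Gt/yr × 104 yr = 2.746×10^4 Gt = 2.746×10^16 kg.
ρ_w = 1029 kg m⁻³, so water volume = 2.746×10^16 / 1029 = 2.668×10^13 m³.
Δh = 2.668×10^13 / 3.48×10^14 = 0.0766 m.

≈ 0.0766 m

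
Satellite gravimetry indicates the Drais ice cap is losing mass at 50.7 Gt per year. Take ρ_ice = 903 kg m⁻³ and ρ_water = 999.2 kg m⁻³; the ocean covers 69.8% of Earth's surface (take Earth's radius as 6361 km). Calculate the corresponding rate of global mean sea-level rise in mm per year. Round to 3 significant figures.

ρ_w = 999.2 kg m⁻³. Annual water volume added = 50.7 Gt / ρ_w = 5.070×10^13 kg / 999.2 kg m⁻³ = 5.074×10^10 m³.
Δh per year = 5.074×10^10 / 3.55×10^14 = 1.43×10^-4 m = 0.143 mm.

≈ 0.143 mm/yr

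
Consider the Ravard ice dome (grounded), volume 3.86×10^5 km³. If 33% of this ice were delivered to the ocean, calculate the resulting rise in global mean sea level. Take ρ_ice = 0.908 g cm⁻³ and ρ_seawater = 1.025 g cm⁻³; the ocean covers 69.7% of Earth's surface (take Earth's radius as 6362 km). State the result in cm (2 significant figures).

≈ 32 cm

Ravard: 0.33 × 3.86×10^5 km³ × (908/1025) = 1.128×10^5 km³ of water.
Spread over 3.55×10^14 m² of ocean, Δh = 1.128×10^14 / 3.55×10^14 = 0.318 m = 32 cm.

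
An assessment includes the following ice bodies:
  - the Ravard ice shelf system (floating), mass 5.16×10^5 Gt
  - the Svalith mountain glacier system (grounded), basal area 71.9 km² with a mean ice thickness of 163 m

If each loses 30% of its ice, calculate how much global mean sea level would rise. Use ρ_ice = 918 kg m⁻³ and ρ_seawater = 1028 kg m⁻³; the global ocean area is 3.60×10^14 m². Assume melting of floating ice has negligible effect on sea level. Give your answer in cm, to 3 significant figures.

≈ 8.72×10^-4 cm

The Ravard ice shelf system is floating and already displaces its own weight of water, so its melt adds essentially nothing to sea level.
Svalith: ice volume = 71.9 km² × 163 m = 11.72 km³; 0.3 × 11.72 × (918/1028) = 3.140 km³ of water.
Total added water ≈ 3.140×10^9 m³ over 3.60×10^14 m² → Δh = 8.72×10^-6 m = 8.72×10^-4 cm.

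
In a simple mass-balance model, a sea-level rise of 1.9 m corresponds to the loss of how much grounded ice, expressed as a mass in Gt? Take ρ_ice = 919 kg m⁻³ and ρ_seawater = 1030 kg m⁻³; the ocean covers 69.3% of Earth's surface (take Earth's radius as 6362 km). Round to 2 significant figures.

Required water volume = Δh × A = 1.9 m × 3.52×10^14 m² = 6.697×10^14 m³.
ρ_w = 1030 kg m⁻³, so the mass of water = 6.697×10^14 m³ × 1030 kg m⁻³ = 6.898×10^17 kg = 6.9×10^5 Gt (and the same mass of ice, by conservation).

≈ 6.9×10^5 Gt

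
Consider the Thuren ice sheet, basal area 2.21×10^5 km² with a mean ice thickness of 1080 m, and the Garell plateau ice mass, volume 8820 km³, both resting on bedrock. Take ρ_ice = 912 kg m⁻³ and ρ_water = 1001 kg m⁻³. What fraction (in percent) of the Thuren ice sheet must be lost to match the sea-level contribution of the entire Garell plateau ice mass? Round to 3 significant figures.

Equal sea-level rise means equal mass of meltwater, i.e. equal mass of ice lost.
Ice mass of Garell: 8.044×10^15 kg; ice mass of Thuren: 2.177×10^17 kg.
Fraction required = 8.044×10^15 / 2.177×10^17 = 0.0370 → 3.70 %.

≈ 3.70 %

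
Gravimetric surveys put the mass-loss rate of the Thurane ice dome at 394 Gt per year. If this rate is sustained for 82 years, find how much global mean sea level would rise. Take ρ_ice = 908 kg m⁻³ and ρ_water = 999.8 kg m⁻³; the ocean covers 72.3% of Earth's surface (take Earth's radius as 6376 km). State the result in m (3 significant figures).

Total mass lost = 394 Gt/yr × 82 yr = 3.231×10^4 Gt = 3.231×10^16 kg.
ρ_w = 999.8 kg m⁻³, so water volume = 3.231×10^16 / 999.8 = 3.231×10^13 m³.
Δh = 3.231×10^13 / 3.69×10^14 = 0.0875 m.

≈ 0.0875 m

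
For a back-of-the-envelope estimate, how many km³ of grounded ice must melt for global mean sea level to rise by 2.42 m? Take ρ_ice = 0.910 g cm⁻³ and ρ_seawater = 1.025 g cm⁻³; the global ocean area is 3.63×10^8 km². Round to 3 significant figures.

Required water volume = Δh × A = 2.42 m × 3.63×10^14 m² = 8.785×10^14 m³ = 8.785×10^5 km³.
Ice volume = water volume × ρ_w/ρ_ice = 8.785×10^5 × 1025/910 = 9.89×10^5 km³.

≈ 9.89×10^5 km³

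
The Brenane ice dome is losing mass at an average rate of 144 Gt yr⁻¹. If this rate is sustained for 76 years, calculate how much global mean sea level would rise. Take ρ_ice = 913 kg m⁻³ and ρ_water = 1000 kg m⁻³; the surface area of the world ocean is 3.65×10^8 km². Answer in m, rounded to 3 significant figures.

Total mass lost = 144 Gt/yr × 76 yr = 1.094×10^4 Gt = 1.094×10^16 kg.
ρ_w = 1000 kg m⁻³, so water volume = 1.094×10^16 / 1000 = 1.094×10^13 m³.
Δh = 1.094×10^13 / 3.65×10^14 = 0.0300 m.

≈ 0.0300 m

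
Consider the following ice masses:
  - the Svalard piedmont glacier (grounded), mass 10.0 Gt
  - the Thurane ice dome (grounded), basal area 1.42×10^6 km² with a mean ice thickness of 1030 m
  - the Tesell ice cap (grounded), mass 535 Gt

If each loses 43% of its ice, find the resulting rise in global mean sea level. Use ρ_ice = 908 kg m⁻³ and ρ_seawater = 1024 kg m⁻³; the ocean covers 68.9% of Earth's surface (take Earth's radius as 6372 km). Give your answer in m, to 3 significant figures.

≈ 1.59 m

Svalard: 0.43 × 10.0 Gt = 4.300×10^12 kg; dividing by ρ_w = 1024 kg m⁻³ gives 4.199×10^9 m³ of water.
Thurane: ice volume = 1.42×10^6 km² × 1030 m = 1.463×10^6 km³; 0.43 × 1.463×10^6 × (908/1024) = 5.577×10^5 km³ of water.
Tesell: 0.43 × 535 Gt = 2.300×10^14 kg; dividing by ρ_w = 1024 kg m⁻³ gives 2.247×10^11 m³ of water.
Total added water ≈ 5.579×10^14 m³ over 3.52×10^14 m² → Δh = 1.59 m.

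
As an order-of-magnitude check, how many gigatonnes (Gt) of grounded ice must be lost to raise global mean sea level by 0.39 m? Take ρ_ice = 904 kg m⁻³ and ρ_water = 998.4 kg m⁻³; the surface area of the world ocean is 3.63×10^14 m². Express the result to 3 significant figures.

Required water volume = Δh × A = 0.39 m × 3.63×10^14 m² = 1.416×10^14 m³.
ρ_w = 998.4 kg m⁻³, so the mass of water = 1.416×10^14 m³ × 998.4 kg m⁻³ = 1.413×10^17 kg = 1.41×10^5 Gt (and the same mass of ice, by conservation).

≈ 1.41×10^5 Gt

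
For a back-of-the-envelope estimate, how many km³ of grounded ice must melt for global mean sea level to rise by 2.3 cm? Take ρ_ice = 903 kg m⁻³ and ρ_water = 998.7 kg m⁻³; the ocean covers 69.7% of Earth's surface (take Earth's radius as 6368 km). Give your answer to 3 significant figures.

≈ 9030 km³

Required water volume = Δh × A = 0.023 m × 3.55×10^14 m² = 8.169×10^12 m³ = 8169 km³.
Ice volume = water volume × ρ_w/ρ_ice = 8169 × 998.7/903 = 9030 km³.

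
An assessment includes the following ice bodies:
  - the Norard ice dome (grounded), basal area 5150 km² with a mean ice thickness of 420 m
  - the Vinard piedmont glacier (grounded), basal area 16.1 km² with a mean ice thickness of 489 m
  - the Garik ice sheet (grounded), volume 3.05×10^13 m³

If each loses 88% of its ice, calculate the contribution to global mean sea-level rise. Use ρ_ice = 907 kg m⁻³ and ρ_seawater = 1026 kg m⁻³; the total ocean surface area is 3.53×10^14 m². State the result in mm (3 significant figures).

≈ 72.0 mm

Norard: ice volume = 5150 km² × 420 m = 2163 km³; 0.88 × 2163 × (907/1026) = 1683 km³ of water.
Vinard: ice volume = 16.1 km² × 489 m = 7.873 km³; 0.88 × 7.873 × (907/1026) = 6.125 km³ of water.
Garik: 0.88 × 3.05×10^13 m³ × (907/1026) = 2.373×10^13 m³ of water.
Total added water ≈ 2.542×10^13 m³ over 3.53×10^14 m² → Δh = 0.0720 m = 72.0 mm.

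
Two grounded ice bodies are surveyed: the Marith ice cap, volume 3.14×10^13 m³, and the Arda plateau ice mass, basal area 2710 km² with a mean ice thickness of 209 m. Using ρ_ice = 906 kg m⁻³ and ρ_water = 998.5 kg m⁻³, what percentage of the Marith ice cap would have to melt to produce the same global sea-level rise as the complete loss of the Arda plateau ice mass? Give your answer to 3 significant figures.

Equal sea-level rise means equal mass of meltwater, i.e. equal mass of ice lost.
Ice mass of Arda: 5.131×10^14 kg; ice mass of Marith: 2.845×10^16 kg.
Fraction required = 5.131×10^14 / 2.845×10^16 = 0.0180 → 1.80 %.

≈ 1.80 %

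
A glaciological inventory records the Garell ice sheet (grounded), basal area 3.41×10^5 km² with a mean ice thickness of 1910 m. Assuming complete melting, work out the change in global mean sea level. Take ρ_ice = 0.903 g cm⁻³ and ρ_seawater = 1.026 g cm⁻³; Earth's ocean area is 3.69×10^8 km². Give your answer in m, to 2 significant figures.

Garell: ice volume = 3.41×10^5 km² × 1910 m = 6.513×10^5 km³; 6.513×10^5 × (903/1026) = 5.732×10^5 km³ of water.
Spread over 3.69×10^14 m² of ocean, Δh = 5.732×10^14 / 3.69×10^14 = 1.55 m.

≈ 1.6 m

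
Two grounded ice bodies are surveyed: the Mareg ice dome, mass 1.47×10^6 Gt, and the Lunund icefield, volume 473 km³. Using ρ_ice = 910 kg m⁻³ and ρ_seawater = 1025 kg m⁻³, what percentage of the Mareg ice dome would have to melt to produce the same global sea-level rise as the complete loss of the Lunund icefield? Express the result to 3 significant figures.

≈ 0.0293 %

Equal sea-level rise means equal mass of meltwater, i.e. equal mass of ice lost.
Ice mass of Lunund: 4.304×10^14 kg; ice mass of Mareg: 1.470×10^18 kg.
Fraction required = 4.304×10^14 / 1.470×10^18 = 2.93×10^-4 → 0.0293 %.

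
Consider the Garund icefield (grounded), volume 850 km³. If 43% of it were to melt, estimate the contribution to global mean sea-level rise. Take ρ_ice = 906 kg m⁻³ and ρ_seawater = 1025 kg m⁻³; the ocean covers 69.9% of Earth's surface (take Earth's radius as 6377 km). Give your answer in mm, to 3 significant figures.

Garund: 0.43 × 850 km³ × (906/1025) = 323.1 km³ of water.
Spread over 3.57×10^14 m² of ocean, Δh = 3.231×10^11 / 3.57×10^14 = 9.04×10^-4 m = 0.904 mm.

≈ 0.904 mm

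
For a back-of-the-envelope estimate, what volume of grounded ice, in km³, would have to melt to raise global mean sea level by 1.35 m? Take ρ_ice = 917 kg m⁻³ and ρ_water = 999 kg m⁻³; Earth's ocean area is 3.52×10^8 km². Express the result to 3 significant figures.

Required water volume = Δh × A = 1.35 m × 3.52×10^14 m² = 4.752×10^14 m³ = 4.752×10^5 km³.
Ice volume = water volume × ρ_w/ρ_ice = 4.752×10^5 × 999/917 = 5.18×10^5 km³.

≈ 5.18×10^5 km³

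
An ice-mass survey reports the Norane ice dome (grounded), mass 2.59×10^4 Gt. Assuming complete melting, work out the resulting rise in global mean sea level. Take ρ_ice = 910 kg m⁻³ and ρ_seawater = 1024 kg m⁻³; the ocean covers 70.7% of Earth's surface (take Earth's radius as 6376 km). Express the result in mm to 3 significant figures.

≈ 70.0 mm

Norane: 2.59×10^4 Gt = 2.590×10^16 kg; dividing by ρ_w = 1024 kg m⁻³ gives 2.529×10^13 m³ of water.
Spread over 3.61×10^14 m² of ocean, Δh = 2.529×10^13 / 3.61×10^14 = 0.0700 m = 70.0 mm.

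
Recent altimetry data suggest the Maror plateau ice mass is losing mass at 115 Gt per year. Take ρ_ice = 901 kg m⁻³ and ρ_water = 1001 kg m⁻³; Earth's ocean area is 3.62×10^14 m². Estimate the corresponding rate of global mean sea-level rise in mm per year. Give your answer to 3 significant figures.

≈ 0.317 mm/yr

ρ_w = 1001 kg m⁻³. Annual water volume added = 115 Gt / ρ_w = 1.150×10^14 kg / 1001 kg m⁻³ = 1.149×10^11 m³.
Δh per year = 1.149×10^11 / 3.62×10^14 = 3.17×10^-4 m = 0.317 mm.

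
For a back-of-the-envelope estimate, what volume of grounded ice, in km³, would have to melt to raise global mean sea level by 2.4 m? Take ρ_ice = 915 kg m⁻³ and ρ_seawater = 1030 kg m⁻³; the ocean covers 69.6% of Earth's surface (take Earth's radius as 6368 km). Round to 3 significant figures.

Required water volume = Δh × A = 2.4 m × 3.55×10^14 m² = 8.512×10^14 m³ = 8.512×10^5 km³.
Ice volume = water volume × ρ_w/ρ_ice = 8.512×10^5 × 1030/915 = 9.58×10^5 km³.

≈ 9.58×10^5 km³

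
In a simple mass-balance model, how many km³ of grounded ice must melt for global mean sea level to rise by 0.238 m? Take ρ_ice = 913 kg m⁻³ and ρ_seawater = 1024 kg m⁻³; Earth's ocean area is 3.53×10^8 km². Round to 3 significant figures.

Required water volume = Δh × A = 0.238 m × 3.53×10^14 m² = 8.401×10^13 m³ = 8.401×10^4 km³.
Ice volume = water volume × ρ_w/ρ_ice = 8.401×10^4 × 1024/913 = 9.42×10^4 km³.

≈ 9.42×10^4 km³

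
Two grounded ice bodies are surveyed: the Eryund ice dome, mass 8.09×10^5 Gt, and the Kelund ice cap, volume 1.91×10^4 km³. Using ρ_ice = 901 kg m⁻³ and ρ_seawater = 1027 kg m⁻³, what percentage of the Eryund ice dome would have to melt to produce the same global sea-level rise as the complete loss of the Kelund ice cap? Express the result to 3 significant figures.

Equal sea-level rise means equal mass of meltwater, i.e. equal mass of ice lost.
Ice mass of Kelund: 1.721×10^16 kg; ice mass of Eryund: 8.090×10^17 kg.
Fraction required = 1.721×10^16 / 8.090×10^17 = 0.0213 → 2.13 %.

≈ 2.13 %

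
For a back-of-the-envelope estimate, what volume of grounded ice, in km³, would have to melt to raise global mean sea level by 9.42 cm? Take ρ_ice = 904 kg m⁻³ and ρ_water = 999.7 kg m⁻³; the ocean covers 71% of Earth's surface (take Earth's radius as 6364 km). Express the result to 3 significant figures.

≈ 3.76×10^4 km³

Required water volume = Δh × A = 0.0942 m × 3.61×10^14 m² = 3.404×10^13 m³ = 3.404×10^4 km³.
Ice volume = water volume × ρ_w/ρ_ice = 3.404×10^4 × 999.7/904 = 3.76×10^4 km³.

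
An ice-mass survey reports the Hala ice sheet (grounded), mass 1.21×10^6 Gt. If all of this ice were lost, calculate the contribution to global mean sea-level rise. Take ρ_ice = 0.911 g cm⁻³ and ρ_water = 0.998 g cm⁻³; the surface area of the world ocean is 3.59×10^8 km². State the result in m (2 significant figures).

Hala: 1.21×10^6 Gt = 1.210×10^18 kg; dividing by ρ_w = 0.998 g cm⁻³ = 998 kg m⁻³ gives 1.212×10^15 m³ of water.
Spread over 3.59×10^14 m² of ocean, Δh = 1.212×10^15 / 3.59×10^14 = 3.38 m.

≈ 3.4 m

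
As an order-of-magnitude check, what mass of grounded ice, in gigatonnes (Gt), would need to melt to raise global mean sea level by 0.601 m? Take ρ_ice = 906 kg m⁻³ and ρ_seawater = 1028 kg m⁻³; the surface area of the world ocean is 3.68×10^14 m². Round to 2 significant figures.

≈ 2.3×10^5 Gt

Required water volume = Δh × A = 0.601 m × 3.68×10^14 m² = 2.212×10^14 m³.
ρ_w = 1028 kg m⁻³, so the mass of water = 2.212×10^14 m³ × 1028 kg m⁻³ = 2.274×10^17 kg = 2.3×10^5 Gt (and the same mass of ice, by conservation).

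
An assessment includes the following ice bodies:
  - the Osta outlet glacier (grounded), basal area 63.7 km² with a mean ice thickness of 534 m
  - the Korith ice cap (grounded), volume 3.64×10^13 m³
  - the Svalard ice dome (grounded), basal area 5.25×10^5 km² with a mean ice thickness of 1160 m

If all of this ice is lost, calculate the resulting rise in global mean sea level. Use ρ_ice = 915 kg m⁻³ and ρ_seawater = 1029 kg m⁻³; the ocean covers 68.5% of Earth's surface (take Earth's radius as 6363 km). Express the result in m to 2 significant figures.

≈ 1.6 m

Osta: ice volume = 63.7 km² × 534 m = 34.02 km³; 34.02 × (915/1029) = 30.25 km³ of water.
Korith: 3.64×10^13 m³ × (915/1029) = 3.237×10^13 m³ of water.
Svalard: ice volume = 5.25×10^5 km² × 1160 m = 6.090×10^5 km³; 6.090×10^5 × (915/1029) = 5.415×10^5 km³ of water.
Total added water ≈ 5.739×10^14 m³ over 3.49×10^14 m² → Δh = 1.65 m.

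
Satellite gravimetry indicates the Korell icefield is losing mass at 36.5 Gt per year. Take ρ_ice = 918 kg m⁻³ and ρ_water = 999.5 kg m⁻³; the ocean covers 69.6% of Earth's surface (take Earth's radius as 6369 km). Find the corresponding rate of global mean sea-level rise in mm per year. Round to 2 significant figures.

ρ_w = 999.5 kg m⁻³. Annual water volume added = 36.5 Gt / ρ_w = 3.650×10^13 kg / 999.5 kg m⁻³ = 3.652×10^10 m³.
Δh per year = 3.652×10^10 / 3.55×10^14 = 1.03×10^-4 m = 0.10 mm.

≈ 0.10 mm/yr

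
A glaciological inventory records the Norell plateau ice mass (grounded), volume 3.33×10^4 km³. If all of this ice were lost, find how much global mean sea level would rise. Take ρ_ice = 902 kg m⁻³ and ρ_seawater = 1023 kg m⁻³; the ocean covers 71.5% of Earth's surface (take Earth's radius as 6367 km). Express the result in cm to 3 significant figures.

≈ 8.06 cm

Norell: 3.33×10^4 km³ × (902/1023) = 2.936×10^4 km³ of water.
Spread over 3.64×10^14 m² of ocean, Δh = 2.936×10^13 / 3.64×10^14 = 0.0806 m = 8.06 cm.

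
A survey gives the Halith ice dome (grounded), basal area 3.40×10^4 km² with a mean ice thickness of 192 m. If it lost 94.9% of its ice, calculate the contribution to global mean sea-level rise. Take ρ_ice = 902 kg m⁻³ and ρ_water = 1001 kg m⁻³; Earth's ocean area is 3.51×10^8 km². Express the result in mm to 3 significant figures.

Halith: ice volume = 3.40×10^4 km² × 192 m = 6528 km³; 0.949 × 6528 × (902/1001) = 5582 km³ of water.
Spread over 3.51×10^14 m² of ocean, Δh = 5.582×10^12 / 3.51×10^14 = 0.0159 m = 15.9 mm.

≈ 15.9 mm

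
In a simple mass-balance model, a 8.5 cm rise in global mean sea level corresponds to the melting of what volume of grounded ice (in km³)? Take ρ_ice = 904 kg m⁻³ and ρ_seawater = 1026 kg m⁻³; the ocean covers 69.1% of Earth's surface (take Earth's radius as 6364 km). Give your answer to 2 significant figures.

Required water volume = Δh × A = 0.085 m × 3.52×10^14 m² = 2.989×10^13 m³ = 2.989×10^4 km³.
Ice volume = water volume × ρ_w/ρ_ice = 2.989×10^4 × 1026/904 = 3.4×10^4 km³.

≈ 3.4×10^4 km³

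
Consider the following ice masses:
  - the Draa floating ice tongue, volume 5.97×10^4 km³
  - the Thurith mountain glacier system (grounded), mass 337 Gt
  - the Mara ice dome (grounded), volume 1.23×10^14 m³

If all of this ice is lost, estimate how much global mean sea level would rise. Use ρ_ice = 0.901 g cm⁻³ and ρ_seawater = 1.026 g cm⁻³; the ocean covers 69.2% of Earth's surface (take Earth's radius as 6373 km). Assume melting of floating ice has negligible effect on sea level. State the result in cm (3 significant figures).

The Draa floating ice tongue is floating and already displaces its own weight of water, so its melt adds essentially nothing to sea level.
Thurith: 337 Gt = 3.370×10^14 kg; dividing by ρ_w = 1.026 g cm⁻³ = 1026 kg m⁻³ gives 3.285×10^11 m³ of water.
Mara: 1.23×10^14 m³ × (901/1026) = 1.080×10^14 m³ of water.
Total added water ≈ 1.083×10^14 m³ over 3.53×10^14 m² → Δh = 0.307 m = 30.7 cm.

≈ 30.7 cm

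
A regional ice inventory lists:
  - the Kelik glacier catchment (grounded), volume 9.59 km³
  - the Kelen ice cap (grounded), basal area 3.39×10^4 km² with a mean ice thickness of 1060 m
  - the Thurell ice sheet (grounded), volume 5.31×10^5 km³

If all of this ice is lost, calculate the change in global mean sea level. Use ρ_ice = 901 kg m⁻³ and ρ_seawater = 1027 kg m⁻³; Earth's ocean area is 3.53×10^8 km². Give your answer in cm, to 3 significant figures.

≈ 141 cm

Kelik: 9.59 km³ × (901/1027) = 8.413 km³ of water.
Kelen: ice volume = 3.39×10^4 km² × 1060 m = 3.593×10^4 km³; 3.593×10^4 × (901/1027) = 3.153×10^4 km³ of water.
Thurell: 5.31×10^5 km³ × (901/1027) = 4.659×10^5 km³ of water.
Total added water ≈ 4.974×10^14 m³ over 3.53×10^14 m² → Δh = 1.41 m = 141 cm.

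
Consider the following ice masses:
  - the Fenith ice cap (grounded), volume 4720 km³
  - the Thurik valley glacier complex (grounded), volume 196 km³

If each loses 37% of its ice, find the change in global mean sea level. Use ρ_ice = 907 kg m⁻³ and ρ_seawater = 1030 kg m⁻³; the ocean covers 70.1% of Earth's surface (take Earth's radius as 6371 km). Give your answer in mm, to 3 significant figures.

≈ 4.48 mm

Fenith: 0.37 × 4720 km³ × (907/1030) = 1538 km³ of water.
Thurik: 0.37 × 196 km³ × (907/1030) = 63.86 km³ of water.
Total added water ≈ 1.602×10^12 m³ over 3.58×10^14 m² → Δh = 4.48×10^-3 m = 4.48 mm.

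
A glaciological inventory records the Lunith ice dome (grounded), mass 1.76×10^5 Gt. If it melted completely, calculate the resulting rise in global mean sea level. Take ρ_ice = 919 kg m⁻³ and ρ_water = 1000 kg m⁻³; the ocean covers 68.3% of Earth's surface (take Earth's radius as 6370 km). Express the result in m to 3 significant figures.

Lunith: 1.76×10^5 Gt = 1.760×10^17 kg; dividing by ρ_w = 1000 kg m⁻³ gives 1.760×10^14 m³ of water.
Spread over 3.48×10^14 m² of ocean, Δh = 1.760×10^14 / 3.48×10^14 = 0.505 m.

≈ 0.505 m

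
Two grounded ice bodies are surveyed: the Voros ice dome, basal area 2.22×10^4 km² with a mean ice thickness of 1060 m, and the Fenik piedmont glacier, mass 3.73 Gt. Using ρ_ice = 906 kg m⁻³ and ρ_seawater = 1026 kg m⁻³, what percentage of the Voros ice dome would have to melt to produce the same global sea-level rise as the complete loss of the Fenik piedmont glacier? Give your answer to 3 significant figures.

≈ 0.0175 %

Equal sea-level rise means equal mass of meltwater, i.e. equal mass of ice lost.
Ice mass of Fenik: 3.730×10^12 kg; ice mass of Voros: 2.132×10^16 kg.
Fraction required = 3.730×10^12 / 2.132×10^16 = 1.75×10^-4 → 0.0175 %.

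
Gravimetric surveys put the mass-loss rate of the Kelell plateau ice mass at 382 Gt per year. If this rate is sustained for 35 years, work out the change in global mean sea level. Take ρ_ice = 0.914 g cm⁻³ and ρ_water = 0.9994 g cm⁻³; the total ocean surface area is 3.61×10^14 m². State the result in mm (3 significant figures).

Total mass lost = 382 Gt/yr × 35 yr = 1.337×10^4 Gt = 1.337×10^16 kg.
ρ_w = 0.9994 g cm⁻³ = 999.4 kg m⁻³, so water volume = 1.337×10^16 / 999.4 = 1.338×10^13 m³.
Δh = 1.338×10^13 / 3.61×10^14 = 0.0371 m = 37.1 mm.

≈ 37.1 mm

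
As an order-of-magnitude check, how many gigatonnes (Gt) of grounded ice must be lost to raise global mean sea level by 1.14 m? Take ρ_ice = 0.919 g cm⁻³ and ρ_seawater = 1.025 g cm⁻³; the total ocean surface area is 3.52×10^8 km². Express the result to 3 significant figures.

Required water volume = Δh × A = 1.14 m × 3.52×10^14 m² = 4.013×10^14 m³.
ρ_w = 1.025 g cm⁻³ = 1025 kg m⁻³, so the mass of water = 4.013×10^14 m³ × 1025 kg m⁻³ = 4.113×10^17 kg = 4.11×10^5 Gt (and the same mass of ice, by conservation).

≈ 4.11×10^5 Gt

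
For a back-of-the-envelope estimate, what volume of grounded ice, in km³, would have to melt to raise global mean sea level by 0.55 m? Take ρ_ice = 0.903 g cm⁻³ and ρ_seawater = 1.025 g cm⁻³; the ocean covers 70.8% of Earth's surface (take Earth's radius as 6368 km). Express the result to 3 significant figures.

Required water volume = Δh × A = 0.55 m × 3.61×10^14 m² = 1.984×10^14 m³ = 1.984×10^5 km³.
Ice volume = water volume × ρ_w/ρ_ice = 1.984×10^5 × 1025/903 = 2.25×10^5 km³.

≈ 2.25×10^5 km³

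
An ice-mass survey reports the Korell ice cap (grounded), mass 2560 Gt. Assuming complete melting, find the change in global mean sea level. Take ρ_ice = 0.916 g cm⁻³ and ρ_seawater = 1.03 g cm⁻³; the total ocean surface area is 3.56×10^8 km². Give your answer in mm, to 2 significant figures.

≈ 7.0 mm

Korell: 2560 Gt = 2.560×10^15 kg; dividing by ρ_w = 1.03 g cm⁻³ = 1030 kg m⁻³ gives 2.485×10^12 m³ of water.
Spread over 3.56×10^14 m² of ocean, Δh = 2.485×10^12 / 3.56×10^14 = 6.98×10^-3 m = 7.0 mm.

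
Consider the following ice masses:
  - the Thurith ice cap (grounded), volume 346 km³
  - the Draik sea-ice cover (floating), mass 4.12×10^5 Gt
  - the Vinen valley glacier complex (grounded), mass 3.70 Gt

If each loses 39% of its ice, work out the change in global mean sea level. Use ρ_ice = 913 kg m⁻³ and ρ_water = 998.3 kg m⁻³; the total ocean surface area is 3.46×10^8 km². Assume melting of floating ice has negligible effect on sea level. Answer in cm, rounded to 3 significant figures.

≈ 0.0361 cm

Thurith: 0.39 × 346 km³ × (913/998.3) = 123.4 km³ of water.
The Draik sea-ice cover is floating and already displaces its own weight of water, so its melt adds essentially nothing to sea level.
Vinen: 0.39 × 3.70 Gt = 1.443×10^12 kg; dividing by ρ_w = 998.3 kg m⁻³ gives 1.445×10^9 m³ of water.
Total added water ≈ 1.249×10^11 m³ over 3.46×10^14 m² → Δh = 3.61×10^-4 m = 0.0361 cm.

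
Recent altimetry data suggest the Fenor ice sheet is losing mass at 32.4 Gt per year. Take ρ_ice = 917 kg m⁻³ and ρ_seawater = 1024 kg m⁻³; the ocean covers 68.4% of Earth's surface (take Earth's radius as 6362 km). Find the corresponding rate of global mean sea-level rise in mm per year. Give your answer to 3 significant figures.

≈ 0.0909 mm/yr

ρ_w = 1024 kg m⁻³. Annual water volume added = 32.4 Gt / ρ_w = 3.240×10^13 kg / 1024 kg m⁻³ = 3.164×10^10 m³.
Δh per year = 3.164×10^10 / 3.48×10^14 = 9.09×10^-5 m = 0.0909 mm.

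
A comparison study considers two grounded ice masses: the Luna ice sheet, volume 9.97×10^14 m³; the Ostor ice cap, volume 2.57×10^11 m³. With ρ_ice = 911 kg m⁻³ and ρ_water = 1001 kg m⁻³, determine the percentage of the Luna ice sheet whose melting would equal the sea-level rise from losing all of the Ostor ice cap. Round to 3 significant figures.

≈ 0.0258 %

Equal sea-level rise means equal mass of meltwater, i.e. equal mass of ice lost.
Ice mass of Ostor: 2.341×10^14 kg; ice mass of Luna: 9.083×10^17 kg.
Fraction required = 2.341×10^14 / 9.083×10^17 = 2.58×10^-4 → 0.0258 %.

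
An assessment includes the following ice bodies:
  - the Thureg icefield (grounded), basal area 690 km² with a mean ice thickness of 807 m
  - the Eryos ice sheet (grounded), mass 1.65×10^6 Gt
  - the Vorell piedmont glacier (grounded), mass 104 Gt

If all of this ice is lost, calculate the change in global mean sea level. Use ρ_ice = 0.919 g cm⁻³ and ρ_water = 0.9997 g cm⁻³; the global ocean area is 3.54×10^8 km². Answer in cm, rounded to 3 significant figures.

Thureg: ice volume = 690 km² × 807 m = 556.8 km³; 556.8 × (919/999.7) = 511.9 km³ of water.
Eryos: 1.65×10^6 Gt = 1.650×10^18 kg; dividing by ρ_w = 0.9997 g cm⁻³ = 999.7 kg m⁻³ gives 1.650×10^15 m³ of water.
Vorell: 104 Gt = 1.040×10^14 kg; dividing by ρ_w = 999.7 kg m⁻³ gives 1.040×10^11 m³ of water.
Total added water ≈ 1.651×10^15 m³ over 3.54×10^14 m² → Δh = 4.66 m = 466 cm.

≈ 466 cm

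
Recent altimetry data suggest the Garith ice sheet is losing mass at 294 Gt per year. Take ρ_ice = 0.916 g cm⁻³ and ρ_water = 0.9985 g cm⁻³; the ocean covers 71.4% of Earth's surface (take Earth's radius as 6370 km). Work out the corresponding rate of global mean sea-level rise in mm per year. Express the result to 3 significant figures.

≈ 0.809 mm/yr

ρ_w = 0.9985 g cm⁻³ = 998.5 kg m⁻³. Annual water volume added = 294 Gt / ρ_w = 2.940×10^14 kg / 998.5 kg m⁻³ = 2.944×10^11 m³.
Δh per year = 2.944×10^11 / 3.64×10^14 = 8.09×10^-4 m = 0.809 mm.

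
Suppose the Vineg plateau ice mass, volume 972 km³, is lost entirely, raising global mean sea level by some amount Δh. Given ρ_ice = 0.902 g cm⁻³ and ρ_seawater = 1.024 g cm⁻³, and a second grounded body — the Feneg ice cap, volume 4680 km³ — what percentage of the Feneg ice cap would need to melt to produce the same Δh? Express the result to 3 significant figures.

Equal sea-level rise means equal mass of meltwater, i.e. equal mass of ice lost.
Ice mass of Vineg: 8.767×10^14 kg; ice mass of Feneg: 4.221×10^15 kg.
Fraction required = 8.767×10^14 / 4.221×10^15 = 0.208 → 20.8 %.

≈ 20.8 %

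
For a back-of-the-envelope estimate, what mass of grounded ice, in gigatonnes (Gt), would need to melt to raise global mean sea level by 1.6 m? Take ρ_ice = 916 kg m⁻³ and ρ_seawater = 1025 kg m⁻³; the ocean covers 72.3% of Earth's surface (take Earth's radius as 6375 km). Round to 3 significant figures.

≈ 6.06×10^5 Gt

Required water volume = Δh × A = 1.6 m × 3.69×10^14 m² = 5.908×10^14 m³.
ρ_w = 1025 kg m⁻³, so the mass of water = 5.908×10^14 m³ × 1025 kg m⁻³ = 6.056×10^17 kg = 6.06×10^5 Gt (and the same mass of ice, by conservation).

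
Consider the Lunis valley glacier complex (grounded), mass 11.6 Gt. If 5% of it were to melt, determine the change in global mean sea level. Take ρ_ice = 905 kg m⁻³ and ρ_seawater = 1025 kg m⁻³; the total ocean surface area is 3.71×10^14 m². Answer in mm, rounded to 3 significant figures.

≈ 1.53×10^-3 mm

Lunis: 0.05 × 11.6 Gt = 5.800×10^11 kg; dividing by ρ_w = 1025 kg m⁻³ gives 5.659×10^8 m³ of water.
Spread over 3.71×10^14 m² of ocean, Δh = 5.659×10^8 / 3.71×10^14 = 1.53×10^-6 m = 1.53×10^-3 mm.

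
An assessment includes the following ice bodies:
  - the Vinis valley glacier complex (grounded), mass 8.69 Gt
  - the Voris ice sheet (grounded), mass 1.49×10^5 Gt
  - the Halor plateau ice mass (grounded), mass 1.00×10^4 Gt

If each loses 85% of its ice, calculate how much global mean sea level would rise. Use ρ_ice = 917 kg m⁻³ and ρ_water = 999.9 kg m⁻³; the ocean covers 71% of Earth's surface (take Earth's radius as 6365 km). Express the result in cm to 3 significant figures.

≈ 37.4 cm

Vinis: 0.85 × 8.69 Gt = 7.386×10^12 kg; dividing by ρ_w = 999.9 kg m⁻³ gives 7.387×10^9 m³ of water.
Voris: 0.85 × 1.49×10^5 Gt = 1.266×10^17 kg; dividing by ρ_w = 999.9 kg m⁻³ gives 1.267×10^14 m³ of water.
Halor: 0.85 × 1.00×10^4 Gt = 8.500×10^15 kg; dividing by ρ_w = 999.9 kg m⁻³ gives 8.501×10^12 m³ of water.
Total added water ≈ 1.352×10^14 m³ over 3.61×10^14 m² → Δh = 0.374 m = 37.4 cm.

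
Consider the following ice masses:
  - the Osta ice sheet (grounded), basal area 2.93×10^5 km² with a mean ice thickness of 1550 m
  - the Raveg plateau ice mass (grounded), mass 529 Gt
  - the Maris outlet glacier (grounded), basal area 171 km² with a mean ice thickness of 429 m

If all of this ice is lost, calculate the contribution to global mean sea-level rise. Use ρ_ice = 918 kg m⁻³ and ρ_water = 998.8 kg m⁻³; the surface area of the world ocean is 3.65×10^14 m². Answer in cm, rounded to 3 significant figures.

Osta: ice volume = 2.93×10^5 km² × 1550 m = 4.542×10^5 km³; 4.542×10^5 × (918/998.8) = 4.174×10^5 km³ of water.
Raveg: 529 Gt = 5.290×10^14 kg; dividing by ρ_w = 998.8 kg m⁻³ gives 5.296×10^11 m³ of water.
Maris: ice volume = 171 km² × 429 m = 73.36 km³; 73.36 × (918/998.8) = 67.42 km³ of water.
Total added water ≈ 4.180×10^14 m³ over 3.65×10^14 m² → Δh = 1.15 m = 115 cm.

≈ 115 cm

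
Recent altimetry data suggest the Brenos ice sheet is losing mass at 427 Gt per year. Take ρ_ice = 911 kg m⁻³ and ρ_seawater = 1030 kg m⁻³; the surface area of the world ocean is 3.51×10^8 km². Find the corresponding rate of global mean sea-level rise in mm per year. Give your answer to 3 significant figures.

ρ_w = 1030 kg m⁻³. Annual water volume added = 427 Gt / ρ_w = 4.270×10^14 kg / 1030 kg m⁻³ = 4.146×10^11 m³.
Δh per year = 4.146×10^11 / 3.51×10^14 = 1.18×10^-3 m = 1.18 mm.

≈ 1.18 mm/yr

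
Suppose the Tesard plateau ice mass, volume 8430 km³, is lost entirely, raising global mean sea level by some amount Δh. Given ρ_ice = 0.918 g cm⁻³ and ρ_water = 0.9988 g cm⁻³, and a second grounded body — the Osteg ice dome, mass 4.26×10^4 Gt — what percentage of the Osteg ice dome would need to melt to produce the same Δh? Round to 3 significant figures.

≈ 18.2 %

Equal sea-level rise means equal mass of meltwater, i.e. equal mass of ice lost.
Ice mass of Tesard: 7.739×10^15 kg; ice mass of Osteg: 4.260×10^16 kg.
Fraction required = 7.739×10^15 / 4.260×10^16 = 0.182 → 18.2 %.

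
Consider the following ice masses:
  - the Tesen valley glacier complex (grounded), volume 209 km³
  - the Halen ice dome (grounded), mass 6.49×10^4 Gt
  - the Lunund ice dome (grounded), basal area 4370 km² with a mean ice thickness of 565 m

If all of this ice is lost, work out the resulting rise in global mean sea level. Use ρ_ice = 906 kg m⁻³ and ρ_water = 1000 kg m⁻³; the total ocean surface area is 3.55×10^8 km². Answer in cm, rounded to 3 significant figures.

Tesen: 209 km³ × (906/1000) = 189.4 km³ of water.
Halen: 6.49×10^4 Gt = 6.490×10^16 kg; dividing by ρ_w = 1000 kg m⁻³ gives 6.490×10^13 m³ of water.
Lunund: ice volume = 4370 km² × 565 m = 2469 km³; 2469 × (906/1000) = 2237 km³ of water.
Total added water ≈ 6.733×10^13 m³ over 3.55×10^14 m² → Δh = 0.190 m = 19.0 cm.

≈ 19.0 cm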